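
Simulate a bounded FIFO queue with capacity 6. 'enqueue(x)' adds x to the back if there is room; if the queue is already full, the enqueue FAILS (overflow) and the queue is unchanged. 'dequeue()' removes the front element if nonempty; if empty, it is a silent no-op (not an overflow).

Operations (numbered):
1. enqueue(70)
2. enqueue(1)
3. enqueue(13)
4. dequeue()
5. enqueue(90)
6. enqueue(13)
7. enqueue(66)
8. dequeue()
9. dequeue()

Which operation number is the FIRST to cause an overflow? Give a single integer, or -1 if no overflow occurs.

1. enqueue(70): size=1
2. enqueue(1): size=2
3. enqueue(13): size=3
4. dequeue(): size=2
5. enqueue(90): size=3
6. enqueue(13): size=4
7. enqueue(66): size=5
8. dequeue(): size=4
9. dequeue(): size=3

Answer: -1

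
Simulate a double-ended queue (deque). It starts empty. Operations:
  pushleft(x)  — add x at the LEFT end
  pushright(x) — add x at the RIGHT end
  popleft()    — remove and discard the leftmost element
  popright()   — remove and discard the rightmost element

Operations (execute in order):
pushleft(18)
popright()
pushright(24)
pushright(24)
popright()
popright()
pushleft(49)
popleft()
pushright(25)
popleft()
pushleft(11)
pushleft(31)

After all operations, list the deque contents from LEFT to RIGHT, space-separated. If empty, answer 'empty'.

pushleft(18): [18]
popright(): []
pushright(24): [24]
pushright(24): [24, 24]
popright(): [24]
popright(): []
pushleft(49): [49]
popleft(): []
pushright(25): [25]
popleft(): []
pushleft(11): [11]
pushleft(31): [31, 11]

Answer: 31 11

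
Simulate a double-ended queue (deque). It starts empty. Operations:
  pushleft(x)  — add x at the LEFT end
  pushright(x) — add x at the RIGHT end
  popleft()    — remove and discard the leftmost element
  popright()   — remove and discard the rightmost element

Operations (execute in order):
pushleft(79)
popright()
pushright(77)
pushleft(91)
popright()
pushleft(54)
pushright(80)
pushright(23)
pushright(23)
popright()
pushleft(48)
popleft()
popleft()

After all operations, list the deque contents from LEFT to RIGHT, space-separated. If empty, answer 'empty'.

Answer: 91 80 23

Derivation:
pushleft(79): [79]
popright(): []
pushright(77): [77]
pushleft(91): [91, 77]
popright(): [91]
pushleft(54): [54, 91]
pushright(80): [54, 91, 80]
pushright(23): [54, 91, 80, 23]
pushright(23): [54, 91, 80, 23, 23]
popright(): [54, 91, 80, 23]
pushleft(48): [48, 54, 91, 80, 23]
popleft(): [54, 91, 80, 23]
popleft(): [91, 80, 23]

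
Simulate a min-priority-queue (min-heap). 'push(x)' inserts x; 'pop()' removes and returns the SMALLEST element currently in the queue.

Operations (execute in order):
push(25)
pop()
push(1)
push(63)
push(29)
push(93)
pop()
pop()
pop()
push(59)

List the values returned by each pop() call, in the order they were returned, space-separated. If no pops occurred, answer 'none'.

push(25): heap contents = [25]
pop() → 25: heap contents = []
push(1): heap contents = [1]
push(63): heap contents = [1, 63]
push(29): heap contents = [1, 29, 63]
push(93): heap contents = [1, 29, 63, 93]
pop() → 1: heap contents = [29, 63, 93]
pop() → 29: heap contents = [63, 93]
pop() → 63: heap contents = [93]
push(59): heap contents = [59, 93]

Answer: 25 1 29 63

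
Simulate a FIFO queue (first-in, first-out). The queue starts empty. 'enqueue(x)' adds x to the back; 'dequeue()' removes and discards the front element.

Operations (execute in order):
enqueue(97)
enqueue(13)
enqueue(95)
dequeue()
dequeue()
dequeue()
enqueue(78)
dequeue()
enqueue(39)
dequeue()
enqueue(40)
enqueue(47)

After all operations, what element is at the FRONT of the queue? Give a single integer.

Answer: 40

Derivation:
enqueue(97): queue = [97]
enqueue(13): queue = [97, 13]
enqueue(95): queue = [97, 13, 95]
dequeue(): queue = [13, 95]
dequeue(): queue = [95]
dequeue(): queue = []
enqueue(78): queue = [78]
dequeue(): queue = []
enqueue(39): queue = [39]
dequeue(): queue = []
enqueue(40): queue = [40]
enqueue(47): queue = [40, 47]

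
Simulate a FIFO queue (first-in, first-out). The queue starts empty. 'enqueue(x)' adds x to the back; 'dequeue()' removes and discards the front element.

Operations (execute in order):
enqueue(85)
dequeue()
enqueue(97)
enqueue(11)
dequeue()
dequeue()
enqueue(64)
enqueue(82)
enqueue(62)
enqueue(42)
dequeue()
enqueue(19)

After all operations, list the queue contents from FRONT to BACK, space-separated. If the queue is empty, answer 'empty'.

enqueue(85): [85]
dequeue(): []
enqueue(97): [97]
enqueue(11): [97, 11]
dequeue(): [11]
dequeue(): []
enqueue(64): [64]
enqueue(82): [64, 82]
enqueue(62): [64, 82, 62]
enqueue(42): [64, 82, 62, 42]
dequeue(): [82, 62, 42]
enqueue(19): [82, 62, 42, 19]

Answer: 82 62 42 19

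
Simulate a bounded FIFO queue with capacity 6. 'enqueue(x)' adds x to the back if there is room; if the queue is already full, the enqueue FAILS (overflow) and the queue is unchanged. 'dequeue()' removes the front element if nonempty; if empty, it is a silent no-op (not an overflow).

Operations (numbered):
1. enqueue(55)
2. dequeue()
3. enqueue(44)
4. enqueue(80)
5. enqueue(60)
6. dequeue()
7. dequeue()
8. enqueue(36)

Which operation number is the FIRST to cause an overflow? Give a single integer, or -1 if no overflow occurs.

1. enqueue(55): size=1
2. dequeue(): size=0
3. enqueue(44): size=1
4. enqueue(80): size=2
5. enqueue(60): size=3
6. dequeue(): size=2
7. dequeue(): size=1
8. enqueue(36): size=2

Answer: -1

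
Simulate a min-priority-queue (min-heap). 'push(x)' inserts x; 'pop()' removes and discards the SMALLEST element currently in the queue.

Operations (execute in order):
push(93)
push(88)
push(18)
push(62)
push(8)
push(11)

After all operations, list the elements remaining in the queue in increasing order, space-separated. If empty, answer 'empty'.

Answer: 8 11 18 62 88 93

Derivation:
push(93): heap contents = [93]
push(88): heap contents = [88, 93]
push(18): heap contents = [18, 88, 93]
push(62): heap contents = [18, 62, 88, 93]
push(8): heap contents = [8, 18, 62, 88, 93]
push(11): heap contents = [8, 11, 18, 62, 88, 93]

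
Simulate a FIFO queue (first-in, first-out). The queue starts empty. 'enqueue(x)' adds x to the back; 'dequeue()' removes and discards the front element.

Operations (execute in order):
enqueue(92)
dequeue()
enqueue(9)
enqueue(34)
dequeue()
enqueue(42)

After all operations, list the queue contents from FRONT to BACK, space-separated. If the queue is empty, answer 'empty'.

Answer: 34 42

Derivation:
enqueue(92): [92]
dequeue(): []
enqueue(9): [9]
enqueue(34): [9, 34]
dequeue(): [34]
enqueue(42): [34, 42]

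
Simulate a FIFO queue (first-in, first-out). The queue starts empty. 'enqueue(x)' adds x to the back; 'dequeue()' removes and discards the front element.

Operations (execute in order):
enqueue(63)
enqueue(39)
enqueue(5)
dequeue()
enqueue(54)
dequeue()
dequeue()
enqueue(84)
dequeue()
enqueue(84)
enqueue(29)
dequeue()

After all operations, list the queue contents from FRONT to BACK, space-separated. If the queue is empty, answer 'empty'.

Answer: 84 29

Derivation:
enqueue(63): [63]
enqueue(39): [63, 39]
enqueue(5): [63, 39, 5]
dequeue(): [39, 5]
enqueue(54): [39, 5, 54]
dequeue(): [5, 54]
dequeue(): [54]
enqueue(84): [54, 84]
dequeue(): [84]
enqueue(84): [84, 84]
enqueue(29): [84, 84, 29]
dequeue(): [84, 29]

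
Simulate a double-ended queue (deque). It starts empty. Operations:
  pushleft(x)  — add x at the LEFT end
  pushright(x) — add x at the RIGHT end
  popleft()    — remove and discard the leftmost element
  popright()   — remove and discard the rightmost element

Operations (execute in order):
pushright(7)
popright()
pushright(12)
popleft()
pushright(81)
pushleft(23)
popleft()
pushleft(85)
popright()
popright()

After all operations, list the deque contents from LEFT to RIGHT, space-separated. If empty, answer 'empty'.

Answer: empty

Derivation:
pushright(7): [7]
popright(): []
pushright(12): [12]
popleft(): []
pushright(81): [81]
pushleft(23): [23, 81]
popleft(): [81]
pushleft(85): [85, 81]
popright(): [85]
popright(): []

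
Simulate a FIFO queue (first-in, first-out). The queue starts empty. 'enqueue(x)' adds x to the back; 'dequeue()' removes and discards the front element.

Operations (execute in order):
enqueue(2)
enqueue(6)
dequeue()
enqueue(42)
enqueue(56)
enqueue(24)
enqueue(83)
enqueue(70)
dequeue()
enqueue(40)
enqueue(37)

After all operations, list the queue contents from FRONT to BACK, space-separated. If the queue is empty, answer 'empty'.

Answer: 42 56 24 83 70 40 37

Derivation:
enqueue(2): [2]
enqueue(6): [2, 6]
dequeue(): [6]
enqueue(42): [6, 42]
enqueue(56): [6, 42, 56]
enqueue(24): [6, 42, 56, 24]
enqueue(83): [6, 42, 56, 24, 83]
enqueue(70): [6, 42, 56, 24, 83, 70]
dequeue(): [42, 56, 24, 83, 70]
enqueue(40): [42, 56, 24, 83, 70, 40]
enqueue(37): [42, 56, 24, 83, 70, 40, 37]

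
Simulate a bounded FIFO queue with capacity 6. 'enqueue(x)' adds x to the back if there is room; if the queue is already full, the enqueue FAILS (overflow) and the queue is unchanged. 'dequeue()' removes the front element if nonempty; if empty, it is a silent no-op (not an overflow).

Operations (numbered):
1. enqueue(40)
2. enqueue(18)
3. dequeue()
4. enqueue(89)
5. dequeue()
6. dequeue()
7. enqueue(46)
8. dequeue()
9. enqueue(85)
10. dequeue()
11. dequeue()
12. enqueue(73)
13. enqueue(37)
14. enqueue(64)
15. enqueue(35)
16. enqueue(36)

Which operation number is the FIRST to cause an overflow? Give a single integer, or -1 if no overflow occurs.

1. enqueue(40): size=1
2. enqueue(18): size=2
3. dequeue(): size=1
4. enqueue(89): size=2
5. dequeue(): size=1
6. dequeue(): size=0
7. enqueue(46): size=1
8. dequeue(): size=0
9. enqueue(85): size=1
10. dequeue(): size=0
11. dequeue(): empty, no-op, size=0
12. enqueue(73): size=1
13. enqueue(37): size=2
14. enqueue(64): size=3
15. enqueue(35): size=4
16. enqueue(36): size=5

Answer: -1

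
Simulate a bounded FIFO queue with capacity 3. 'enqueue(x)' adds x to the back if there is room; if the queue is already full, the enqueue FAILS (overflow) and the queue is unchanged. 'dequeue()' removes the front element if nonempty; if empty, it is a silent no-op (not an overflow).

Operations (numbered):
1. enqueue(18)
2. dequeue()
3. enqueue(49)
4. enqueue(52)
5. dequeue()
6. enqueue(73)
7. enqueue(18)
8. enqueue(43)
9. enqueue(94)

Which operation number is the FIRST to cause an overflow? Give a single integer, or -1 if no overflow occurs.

Answer: 8

Derivation:
1. enqueue(18): size=1
2. dequeue(): size=0
3. enqueue(49): size=1
4. enqueue(52): size=2
5. dequeue(): size=1
6. enqueue(73): size=2
7. enqueue(18): size=3
8. enqueue(43): size=3=cap → OVERFLOW (fail)
9. enqueue(94): size=3=cap → OVERFLOW (fail)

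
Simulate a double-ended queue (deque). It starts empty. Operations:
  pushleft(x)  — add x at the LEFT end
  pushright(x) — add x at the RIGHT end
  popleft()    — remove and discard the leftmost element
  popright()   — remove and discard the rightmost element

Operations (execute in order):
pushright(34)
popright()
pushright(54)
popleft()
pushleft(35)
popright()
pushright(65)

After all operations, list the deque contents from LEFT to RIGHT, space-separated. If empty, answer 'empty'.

Answer: 65

Derivation:
pushright(34): [34]
popright(): []
pushright(54): [54]
popleft(): []
pushleft(35): [35]
popright(): []
pushright(65): [65]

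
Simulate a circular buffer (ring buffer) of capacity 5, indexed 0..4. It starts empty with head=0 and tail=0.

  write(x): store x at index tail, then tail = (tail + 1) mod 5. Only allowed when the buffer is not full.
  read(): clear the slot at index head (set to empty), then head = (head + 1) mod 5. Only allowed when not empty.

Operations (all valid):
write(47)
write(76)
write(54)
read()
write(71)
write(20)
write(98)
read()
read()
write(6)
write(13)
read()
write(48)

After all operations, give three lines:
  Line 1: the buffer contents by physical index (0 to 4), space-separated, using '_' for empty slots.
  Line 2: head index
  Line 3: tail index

Answer: 98 6 13 48 20
4
4

Derivation:
write(47): buf=[47 _ _ _ _], head=0, tail=1, size=1
write(76): buf=[47 76 _ _ _], head=0, tail=2, size=2
write(54): buf=[47 76 54 _ _], head=0, tail=3, size=3
read(): buf=[_ 76 54 _ _], head=1, tail=3, size=2
write(71): buf=[_ 76 54 71 _], head=1, tail=4, size=3
write(20): buf=[_ 76 54 71 20], head=1, tail=0, size=4
write(98): buf=[98 76 54 71 20], head=1, tail=1, size=5
read(): buf=[98 _ 54 71 20], head=2, tail=1, size=4
read(): buf=[98 _ _ 71 20], head=3, tail=1, size=3
write(6): buf=[98 6 _ 71 20], head=3, tail=2, size=4
write(13): buf=[98 6 13 71 20], head=3, tail=3, size=5
read(): buf=[98 6 13 _ 20], head=4, tail=3, size=4
write(48): buf=[98 6 13 48 20], head=4, tail=4, size=5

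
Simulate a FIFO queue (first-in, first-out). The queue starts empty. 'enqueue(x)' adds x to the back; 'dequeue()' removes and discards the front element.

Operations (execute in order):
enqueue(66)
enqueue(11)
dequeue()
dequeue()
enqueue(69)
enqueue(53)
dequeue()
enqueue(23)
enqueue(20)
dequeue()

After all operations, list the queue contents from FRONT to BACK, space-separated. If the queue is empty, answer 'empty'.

Answer: 23 20

Derivation:
enqueue(66): [66]
enqueue(11): [66, 11]
dequeue(): [11]
dequeue(): []
enqueue(69): [69]
enqueue(53): [69, 53]
dequeue(): [53]
enqueue(23): [53, 23]
enqueue(20): [53, 23, 20]
dequeue(): [23, 20]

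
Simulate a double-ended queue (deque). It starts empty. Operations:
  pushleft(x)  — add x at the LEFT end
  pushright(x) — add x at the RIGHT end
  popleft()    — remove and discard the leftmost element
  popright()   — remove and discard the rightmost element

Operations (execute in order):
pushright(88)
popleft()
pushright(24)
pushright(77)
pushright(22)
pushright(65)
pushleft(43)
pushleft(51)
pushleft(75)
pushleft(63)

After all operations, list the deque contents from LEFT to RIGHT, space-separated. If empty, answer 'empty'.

pushright(88): [88]
popleft(): []
pushright(24): [24]
pushright(77): [24, 77]
pushright(22): [24, 77, 22]
pushright(65): [24, 77, 22, 65]
pushleft(43): [43, 24, 77, 22, 65]
pushleft(51): [51, 43, 24, 77, 22, 65]
pushleft(75): [75, 51, 43, 24, 77, 22, 65]
pushleft(63): [63, 75, 51, 43, 24, 77, 22, 65]

Answer: 63 75 51 43 24 77 22 65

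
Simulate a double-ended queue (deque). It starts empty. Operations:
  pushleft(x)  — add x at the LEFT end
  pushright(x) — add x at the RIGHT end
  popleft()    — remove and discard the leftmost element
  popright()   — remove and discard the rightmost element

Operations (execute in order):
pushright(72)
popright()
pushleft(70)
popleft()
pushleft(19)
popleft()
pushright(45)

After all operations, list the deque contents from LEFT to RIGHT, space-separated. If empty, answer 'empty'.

Answer: 45

Derivation:
pushright(72): [72]
popright(): []
pushleft(70): [70]
popleft(): []
pushleft(19): [19]
popleft(): []
pushright(45): [45]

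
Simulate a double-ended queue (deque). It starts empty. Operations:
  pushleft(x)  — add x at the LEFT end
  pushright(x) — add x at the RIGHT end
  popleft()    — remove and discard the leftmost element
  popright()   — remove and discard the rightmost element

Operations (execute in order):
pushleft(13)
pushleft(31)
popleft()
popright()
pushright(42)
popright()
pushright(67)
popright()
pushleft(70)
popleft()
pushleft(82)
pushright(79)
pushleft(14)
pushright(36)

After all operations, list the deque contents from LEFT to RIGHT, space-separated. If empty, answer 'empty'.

pushleft(13): [13]
pushleft(31): [31, 13]
popleft(): [13]
popright(): []
pushright(42): [42]
popright(): []
pushright(67): [67]
popright(): []
pushleft(70): [70]
popleft(): []
pushleft(82): [82]
pushright(79): [82, 79]
pushleft(14): [14, 82, 79]
pushright(36): [14, 82, 79, 36]

Answer: 14 82 79 36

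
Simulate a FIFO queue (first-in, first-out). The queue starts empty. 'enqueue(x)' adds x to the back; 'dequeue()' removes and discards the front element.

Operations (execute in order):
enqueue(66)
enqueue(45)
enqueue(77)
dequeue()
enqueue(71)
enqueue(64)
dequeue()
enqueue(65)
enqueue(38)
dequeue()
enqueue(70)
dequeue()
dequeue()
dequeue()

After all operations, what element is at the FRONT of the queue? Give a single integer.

Answer: 38

Derivation:
enqueue(66): queue = [66]
enqueue(45): queue = [66, 45]
enqueue(77): queue = [66, 45, 77]
dequeue(): queue = [45, 77]
enqueue(71): queue = [45, 77, 71]
enqueue(64): queue = [45, 77, 71, 64]
dequeue(): queue = [77, 71, 64]
enqueue(65): queue = [77, 71, 64, 65]
enqueue(38): queue = [77, 71, 64, 65, 38]
dequeue(): queue = [71, 64, 65, 38]
enqueue(70): queue = [71, 64, 65, 38, 70]
dequeue(): queue = [64, 65, 38, 70]
dequeue(): queue = [65, 38, 70]
dequeue(): queue = [38, 70]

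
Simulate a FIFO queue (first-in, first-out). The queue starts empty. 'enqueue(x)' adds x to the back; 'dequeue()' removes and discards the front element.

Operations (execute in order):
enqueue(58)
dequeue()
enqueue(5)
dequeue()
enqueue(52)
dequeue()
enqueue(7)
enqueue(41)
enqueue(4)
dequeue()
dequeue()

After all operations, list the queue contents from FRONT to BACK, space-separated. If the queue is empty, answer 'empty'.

Answer: 4

Derivation:
enqueue(58): [58]
dequeue(): []
enqueue(5): [5]
dequeue(): []
enqueue(52): [52]
dequeue(): []
enqueue(7): [7]
enqueue(41): [7, 41]
enqueue(4): [7, 41, 4]
dequeue(): [41, 4]
dequeue(): [4]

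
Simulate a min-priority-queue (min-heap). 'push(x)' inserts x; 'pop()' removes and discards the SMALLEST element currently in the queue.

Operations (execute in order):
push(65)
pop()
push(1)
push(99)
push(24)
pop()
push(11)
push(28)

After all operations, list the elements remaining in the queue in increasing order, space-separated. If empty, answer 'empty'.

Answer: 11 24 28 99

Derivation:
push(65): heap contents = [65]
pop() → 65: heap contents = []
push(1): heap contents = [1]
push(99): heap contents = [1, 99]
push(24): heap contents = [1, 24, 99]
pop() → 1: heap contents = [24, 99]
push(11): heap contents = [11, 24, 99]
push(28): heap contents = [11, 24, 28, 99]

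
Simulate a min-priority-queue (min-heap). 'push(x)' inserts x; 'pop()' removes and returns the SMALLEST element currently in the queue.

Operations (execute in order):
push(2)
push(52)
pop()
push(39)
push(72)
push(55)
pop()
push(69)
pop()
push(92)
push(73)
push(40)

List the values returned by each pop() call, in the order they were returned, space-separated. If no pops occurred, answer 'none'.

push(2): heap contents = [2]
push(52): heap contents = [2, 52]
pop() → 2: heap contents = [52]
push(39): heap contents = [39, 52]
push(72): heap contents = [39, 52, 72]
push(55): heap contents = [39, 52, 55, 72]
pop() → 39: heap contents = [52, 55, 72]
push(69): heap contents = [52, 55, 69, 72]
pop() → 52: heap contents = [55, 69, 72]
push(92): heap contents = [55, 69, 72, 92]
push(73): heap contents = [55, 69, 72, 73, 92]
push(40): heap contents = [40, 55, 69, 72, 73, 92]

Answer: 2 39 52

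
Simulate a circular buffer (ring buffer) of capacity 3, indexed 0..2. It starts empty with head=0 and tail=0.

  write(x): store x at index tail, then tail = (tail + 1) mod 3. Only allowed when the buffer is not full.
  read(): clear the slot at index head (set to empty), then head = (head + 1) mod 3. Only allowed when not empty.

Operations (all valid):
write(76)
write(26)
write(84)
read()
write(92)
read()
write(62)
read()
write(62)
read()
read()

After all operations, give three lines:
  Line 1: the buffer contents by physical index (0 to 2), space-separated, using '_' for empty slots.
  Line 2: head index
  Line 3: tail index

write(76): buf=[76 _ _], head=0, tail=1, size=1
write(26): buf=[76 26 _], head=0, tail=2, size=2
write(84): buf=[76 26 84], head=0, tail=0, size=3
read(): buf=[_ 26 84], head=1, tail=0, size=2
write(92): buf=[92 26 84], head=1, tail=1, size=3
read(): buf=[92 _ 84], head=2, tail=1, size=2
write(62): buf=[92 62 84], head=2, tail=2, size=3
read(): buf=[92 62 _], head=0, tail=2, size=2
write(62): buf=[92 62 62], head=0, tail=0, size=3
read(): buf=[_ 62 62], head=1, tail=0, size=2
read(): buf=[_ _ 62], head=2, tail=0, size=1

Answer: _ _ 62
2
0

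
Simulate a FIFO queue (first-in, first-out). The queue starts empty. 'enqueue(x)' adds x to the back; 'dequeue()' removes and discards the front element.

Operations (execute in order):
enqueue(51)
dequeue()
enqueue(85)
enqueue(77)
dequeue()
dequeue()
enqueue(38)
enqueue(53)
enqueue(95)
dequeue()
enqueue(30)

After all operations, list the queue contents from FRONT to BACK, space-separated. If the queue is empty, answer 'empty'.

enqueue(51): [51]
dequeue(): []
enqueue(85): [85]
enqueue(77): [85, 77]
dequeue(): [77]
dequeue(): []
enqueue(38): [38]
enqueue(53): [38, 53]
enqueue(95): [38, 53, 95]
dequeue(): [53, 95]
enqueue(30): [53, 95, 30]

Answer: 53 95 30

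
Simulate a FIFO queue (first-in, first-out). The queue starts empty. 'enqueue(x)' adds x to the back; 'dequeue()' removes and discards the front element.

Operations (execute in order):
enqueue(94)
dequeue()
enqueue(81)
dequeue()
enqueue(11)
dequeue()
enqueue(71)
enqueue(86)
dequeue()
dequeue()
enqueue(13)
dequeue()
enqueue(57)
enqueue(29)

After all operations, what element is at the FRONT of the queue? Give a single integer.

enqueue(94): queue = [94]
dequeue(): queue = []
enqueue(81): queue = [81]
dequeue(): queue = []
enqueue(11): queue = [11]
dequeue(): queue = []
enqueue(71): queue = [71]
enqueue(86): queue = [71, 86]
dequeue(): queue = [86]
dequeue(): queue = []
enqueue(13): queue = [13]
dequeue(): queue = []
enqueue(57): queue = [57]
enqueue(29): queue = [57, 29]

Answer: 57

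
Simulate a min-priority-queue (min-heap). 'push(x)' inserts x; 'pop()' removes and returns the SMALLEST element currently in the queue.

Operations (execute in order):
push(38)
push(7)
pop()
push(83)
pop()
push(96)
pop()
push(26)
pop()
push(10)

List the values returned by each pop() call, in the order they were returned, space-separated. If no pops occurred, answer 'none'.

push(38): heap contents = [38]
push(7): heap contents = [7, 38]
pop() → 7: heap contents = [38]
push(83): heap contents = [38, 83]
pop() → 38: heap contents = [83]
push(96): heap contents = [83, 96]
pop() → 83: heap contents = [96]
push(26): heap contents = [26, 96]
pop() → 26: heap contents = [96]
push(10): heap contents = [10, 96]

Answer: 7 38 83 26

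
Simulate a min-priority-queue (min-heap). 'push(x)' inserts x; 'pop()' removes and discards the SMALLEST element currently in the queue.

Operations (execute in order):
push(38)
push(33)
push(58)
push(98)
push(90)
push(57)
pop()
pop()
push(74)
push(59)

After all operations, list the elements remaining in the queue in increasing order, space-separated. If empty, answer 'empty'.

Answer: 57 58 59 74 90 98

Derivation:
push(38): heap contents = [38]
push(33): heap contents = [33, 38]
push(58): heap contents = [33, 38, 58]
push(98): heap contents = [33, 38, 58, 98]
push(90): heap contents = [33, 38, 58, 90, 98]
push(57): heap contents = [33, 38, 57, 58, 90, 98]
pop() → 33: heap contents = [38, 57, 58, 90, 98]
pop() → 38: heap contents = [57, 58, 90, 98]
push(74): heap contents = [57, 58, 74, 90, 98]
push(59): heap contents = [57, 58, 59, 74, 90, 98]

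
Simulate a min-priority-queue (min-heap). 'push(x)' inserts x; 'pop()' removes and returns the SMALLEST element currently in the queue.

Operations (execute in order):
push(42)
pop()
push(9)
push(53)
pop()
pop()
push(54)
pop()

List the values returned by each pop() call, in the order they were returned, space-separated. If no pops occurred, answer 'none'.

Answer: 42 9 53 54

Derivation:
push(42): heap contents = [42]
pop() → 42: heap contents = []
push(9): heap contents = [9]
push(53): heap contents = [9, 53]
pop() → 9: heap contents = [53]
pop() → 53: heap contents = []
push(54): heap contents = [54]
pop() → 54: heap contents = []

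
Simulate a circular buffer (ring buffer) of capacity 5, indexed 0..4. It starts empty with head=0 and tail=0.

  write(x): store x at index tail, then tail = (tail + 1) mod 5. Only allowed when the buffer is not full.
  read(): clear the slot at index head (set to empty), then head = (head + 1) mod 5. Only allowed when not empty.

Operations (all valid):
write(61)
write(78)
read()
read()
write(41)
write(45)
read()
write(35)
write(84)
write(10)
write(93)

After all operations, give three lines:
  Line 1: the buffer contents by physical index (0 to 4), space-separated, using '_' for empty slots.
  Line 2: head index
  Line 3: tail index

write(61): buf=[61 _ _ _ _], head=0, tail=1, size=1
write(78): buf=[61 78 _ _ _], head=0, tail=2, size=2
read(): buf=[_ 78 _ _ _], head=1, tail=2, size=1
read(): buf=[_ _ _ _ _], head=2, tail=2, size=0
write(41): buf=[_ _ 41 _ _], head=2, tail=3, size=1
write(45): buf=[_ _ 41 45 _], head=2, tail=4, size=2
read(): buf=[_ _ _ 45 _], head=3, tail=4, size=1
write(35): buf=[_ _ _ 45 35], head=3, tail=0, size=2
write(84): buf=[84 _ _ 45 35], head=3, tail=1, size=3
write(10): buf=[84 10 _ 45 35], head=3, tail=2, size=4
write(93): buf=[84 10 93 45 35], head=3, tail=3, size=5

Answer: 84 10 93 45 35
3
3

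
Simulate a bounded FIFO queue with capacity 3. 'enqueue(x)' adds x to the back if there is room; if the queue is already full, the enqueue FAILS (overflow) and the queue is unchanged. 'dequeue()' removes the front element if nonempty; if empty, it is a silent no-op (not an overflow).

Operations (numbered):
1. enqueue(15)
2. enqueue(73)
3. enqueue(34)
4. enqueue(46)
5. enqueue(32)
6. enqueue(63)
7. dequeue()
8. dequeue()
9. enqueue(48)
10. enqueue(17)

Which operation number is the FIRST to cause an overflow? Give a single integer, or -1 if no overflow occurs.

Answer: 4

Derivation:
1. enqueue(15): size=1
2. enqueue(73): size=2
3. enqueue(34): size=3
4. enqueue(46): size=3=cap → OVERFLOW (fail)
5. enqueue(32): size=3=cap → OVERFLOW (fail)
6. enqueue(63): size=3=cap → OVERFLOW (fail)
7. dequeue(): size=2
8. dequeue(): size=1
9. enqueue(48): size=2
10. enqueue(17): size=3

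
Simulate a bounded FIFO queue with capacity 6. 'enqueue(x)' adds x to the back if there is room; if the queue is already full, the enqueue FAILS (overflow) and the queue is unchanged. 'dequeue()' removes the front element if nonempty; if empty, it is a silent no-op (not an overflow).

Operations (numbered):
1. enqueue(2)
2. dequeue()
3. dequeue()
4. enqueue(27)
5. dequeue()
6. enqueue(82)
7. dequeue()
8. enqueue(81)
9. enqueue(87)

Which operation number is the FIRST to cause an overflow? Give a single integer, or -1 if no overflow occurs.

Answer: -1

Derivation:
1. enqueue(2): size=1
2. dequeue(): size=0
3. dequeue(): empty, no-op, size=0
4. enqueue(27): size=1
5. dequeue(): size=0
6. enqueue(82): size=1
7. dequeue(): size=0
8. enqueue(81): size=1
9. enqueue(87): size=2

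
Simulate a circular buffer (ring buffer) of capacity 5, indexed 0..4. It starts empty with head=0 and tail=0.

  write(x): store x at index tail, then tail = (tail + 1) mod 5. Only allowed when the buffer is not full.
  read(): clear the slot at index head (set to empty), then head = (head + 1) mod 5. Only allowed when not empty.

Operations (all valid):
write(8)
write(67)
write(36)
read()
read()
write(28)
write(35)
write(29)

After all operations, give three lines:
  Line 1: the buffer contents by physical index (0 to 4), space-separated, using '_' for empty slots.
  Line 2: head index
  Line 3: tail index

Answer: 29 _ 36 28 35
2
1

Derivation:
write(8): buf=[8 _ _ _ _], head=0, tail=1, size=1
write(67): buf=[8 67 _ _ _], head=0, tail=2, size=2
write(36): buf=[8 67 36 _ _], head=0, tail=3, size=3
read(): buf=[_ 67 36 _ _], head=1, tail=3, size=2
read(): buf=[_ _ 36 _ _], head=2, tail=3, size=1
write(28): buf=[_ _ 36 28 _], head=2, tail=4, size=2
write(35): buf=[_ _ 36 28 35], head=2, tail=0, size=3
write(29): buf=[29 _ 36 28 35], head=2, tail=1, size=4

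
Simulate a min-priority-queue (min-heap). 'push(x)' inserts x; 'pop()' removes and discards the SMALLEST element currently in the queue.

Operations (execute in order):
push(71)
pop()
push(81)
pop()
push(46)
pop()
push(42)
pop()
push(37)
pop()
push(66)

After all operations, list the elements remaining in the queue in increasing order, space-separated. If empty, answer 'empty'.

push(71): heap contents = [71]
pop() → 71: heap contents = []
push(81): heap contents = [81]
pop() → 81: heap contents = []
push(46): heap contents = [46]
pop() → 46: heap contents = []
push(42): heap contents = [42]
pop() → 42: heap contents = []
push(37): heap contents = [37]
pop() → 37: heap contents = []
push(66): heap contents = [66]

Answer: 66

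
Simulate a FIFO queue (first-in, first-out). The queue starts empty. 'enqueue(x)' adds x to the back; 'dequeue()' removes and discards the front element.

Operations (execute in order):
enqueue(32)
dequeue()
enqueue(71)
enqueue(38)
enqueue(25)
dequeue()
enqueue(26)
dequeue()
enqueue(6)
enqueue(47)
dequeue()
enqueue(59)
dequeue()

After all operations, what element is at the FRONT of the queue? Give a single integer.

enqueue(32): queue = [32]
dequeue(): queue = []
enqueue(71): queue = [71]
enqueue(38): queue = [71, 38]
enqueue(25): queue = [71, 38, 25]
dequeue(): queue = [38, 25]
enqueue(26): queue = [38, 25, 26]
dequeue(): queue = [25, 26]
enqueue(6): queue = [25, 26, 6]
enqueue(47): queue = [25, 26, 6, 47]
dequeue(): queue = [26, 6, 47]
enqueue(59): queue = [26, 6, 47, 59]
dequeue(): queue = [6, 47, 59]

Answer: 6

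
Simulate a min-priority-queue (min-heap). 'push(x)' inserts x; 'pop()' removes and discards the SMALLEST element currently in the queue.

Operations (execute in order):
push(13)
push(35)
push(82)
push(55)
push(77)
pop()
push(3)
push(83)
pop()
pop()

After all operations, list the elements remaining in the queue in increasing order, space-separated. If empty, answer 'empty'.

push(13): heap contents = [13]
push(35): heap contents = [13, 35]
push(82): heap contents = [13, 35, 82]
push(55): heap contents = [13, 35, 55, 82]
push(77): heap contents = [13, 35, 55, 77, 82]
pop() → 13: heap contents = [35, 55, 77, 82]
push(3): heap contents = [3, 35, 55, 77, 82]
push(83): heap contents = [3, 35, 55, 77, 82, 83]
pop() → 3: heap contents = [35, 55, 77, 82, 83]
pop() → 35: heap contents = [55, 77, 82, 83]

Answer: 55 77 82 83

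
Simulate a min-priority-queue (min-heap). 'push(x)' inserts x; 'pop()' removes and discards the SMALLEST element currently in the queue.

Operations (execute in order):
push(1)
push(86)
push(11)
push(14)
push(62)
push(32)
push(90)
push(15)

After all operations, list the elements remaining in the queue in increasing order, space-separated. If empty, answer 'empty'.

Answer: 1 11 14 15 32 62 86 90

Derivation:
push(1): heap contents = [1]
push(86): heap contents = [1, 86]
push(11): heap contents = [1, 11, 86]
push(14): heap contents = [1, 11, 14, 86]
push(62): heap contents = [1, 11, 14, 62, 86]
push(32): heap contents = [1, 11, 14, 32, 62, 86]
push(90): heap contents = [1, 11, 14, 32, 62, 86, 90]
push(15): heap contents = [1, 11, 14, 15, 32, 62, 86, 90]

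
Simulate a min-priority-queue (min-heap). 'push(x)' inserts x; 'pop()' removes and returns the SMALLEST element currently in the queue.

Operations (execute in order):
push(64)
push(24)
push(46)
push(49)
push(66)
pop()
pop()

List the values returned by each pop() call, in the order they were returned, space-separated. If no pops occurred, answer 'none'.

Answer: 24 46

Derivation:
push(64): heap contents = [64]
push(24): heap contents = [24, 64]
push(46): heap contents = [24, 46, 64]
push(49): heap contents = [24, 46, 49, 64]
push(66): heap contents = [24, 46, 49, 64, 66]
pop() → 24: heap contents = [46, 49, 64, 66]
pop() → 46: heap contents = [49, 64, 66]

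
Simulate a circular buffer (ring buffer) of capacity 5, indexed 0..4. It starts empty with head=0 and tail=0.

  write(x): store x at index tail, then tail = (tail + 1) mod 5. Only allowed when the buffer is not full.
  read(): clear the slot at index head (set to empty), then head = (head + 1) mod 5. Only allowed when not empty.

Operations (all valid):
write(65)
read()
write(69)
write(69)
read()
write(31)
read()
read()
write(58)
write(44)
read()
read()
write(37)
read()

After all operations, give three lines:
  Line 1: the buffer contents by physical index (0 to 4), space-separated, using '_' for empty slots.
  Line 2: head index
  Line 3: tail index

write(65): buf=[65 _ _ _ _], head=0, tail=1, size=1
read(): buf=[_ _ _ _ _], head=1, tail=1, size=0
write(69): buf=[_ 69 _ _ _], head=1, tail=2, size=1
write(69): buf=[_ 69 69 _ _], head=1, tail=3, size=2
read(): buf=[_ _ 69 _ _], head=2, tail=3, size=1
write(31): buf=[_ _ 69 31 _], head=2, tail=4, size=2
read(): buf=[_ _ _ 31 _], head=3, tail=4, size=1
read(): buf=[_ _ _ _ _], head=4, tail=4, size=0
write(58): buf=[_ _ _ _ 58], head=4, tail=0, size=1
write(44): buf=[44 _ _ _ 58], head=4, tail=1, size=2
read(): buf=[44 _ _ _ _], head=0, tail=1, size=1
read(): buf=[_ _ _ _ _], head=1, tail=1, size=0
write(37): buf=[_ 37 _ _ _], head=1, tail=2, size=1
read(): buf=[_ _ _ _ _], head=2, tail=2, size=0

Answer: _ _ _ _ _
2
2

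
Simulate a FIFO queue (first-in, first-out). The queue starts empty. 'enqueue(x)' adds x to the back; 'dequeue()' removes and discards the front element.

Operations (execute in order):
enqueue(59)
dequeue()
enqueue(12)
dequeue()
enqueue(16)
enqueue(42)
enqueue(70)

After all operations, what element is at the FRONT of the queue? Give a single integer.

enqueue(59): queue = [59]
dequeue(): queue = []
enqueue(12): queue = [12]
dequeue(): queue = []
enqueue(16): queue = [16]
enqueue(42): queue = [16, 42]
enqueue(70): queue = [16, 42, 70]

Answer: 16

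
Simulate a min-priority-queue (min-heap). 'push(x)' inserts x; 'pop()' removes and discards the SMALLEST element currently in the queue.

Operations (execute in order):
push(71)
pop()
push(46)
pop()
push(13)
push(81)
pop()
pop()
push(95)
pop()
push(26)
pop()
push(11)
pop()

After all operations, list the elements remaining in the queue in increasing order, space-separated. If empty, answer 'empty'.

Answer: empty

Derivation:
push(71): heap contents = [71]
pop() → 71: heap contents = []
push(46): heap contents = [46]
pop() → 46: heap contents = []
push(13): heap contents = [13]
push(81): heap contents = [13, 81]
pop() → 13: heap contents = [81]
pop() → 81: heap contents = []
push(95): heap contents = [95]
pop() → 95: heap contents = []
push(26): heap contents = [26]
pop() → 26: heap contents = []
push(11): heap contents = [11]
pop() → 11: heap contents = []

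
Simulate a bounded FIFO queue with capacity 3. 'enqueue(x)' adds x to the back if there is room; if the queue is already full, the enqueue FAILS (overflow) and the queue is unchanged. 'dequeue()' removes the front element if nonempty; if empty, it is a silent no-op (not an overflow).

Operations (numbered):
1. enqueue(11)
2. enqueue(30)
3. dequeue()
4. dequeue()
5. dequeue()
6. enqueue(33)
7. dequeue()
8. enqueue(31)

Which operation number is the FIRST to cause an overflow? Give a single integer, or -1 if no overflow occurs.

1. enqueue(11): size=1
2. enqueue(30): size=2
3. dequeue(): size=1
4. dequeue(): size=0
5. dequeue(): empty, no-op, size=0
6. enqueue(33): size=1
7. dequeue(): size=0
8. enqueue(31): size=1

Answer: -1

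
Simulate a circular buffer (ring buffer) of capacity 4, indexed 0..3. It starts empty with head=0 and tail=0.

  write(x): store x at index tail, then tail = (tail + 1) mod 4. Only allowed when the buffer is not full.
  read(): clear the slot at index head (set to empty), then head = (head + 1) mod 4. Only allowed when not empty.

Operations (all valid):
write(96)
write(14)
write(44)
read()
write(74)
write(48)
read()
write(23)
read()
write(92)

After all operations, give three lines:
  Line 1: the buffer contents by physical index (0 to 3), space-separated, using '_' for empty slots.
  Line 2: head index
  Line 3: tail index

Answer: 48 23 92 74
3
3

Derivation:
write(96): buf=[96 _ _ _], head=0, tail=1, size=1
write(14): buf=[96 14 _ _], head=0, tail=2, size=2
write(44): buf=[96 14 44 _], head=0, tail=3, size=3
read(): buf=[_ 14 44 _], head=1, tail=3, size=2
write(74): buf=[_ 14 44 74], head=1, tail=0, size=3
write(48): buf=[48 14 44 74], head=1, tail=1, size=4
read(): buf=[48 _ 44 74], head=2, tail=1, size=3
write(23): buf=[48 23 44 74], head=2, tail=2, size=4
read(): buf=[48 23 _ 74], head=3, tail=2, size=3
write(92): buf=[48 23 92 74], head=3, tail=3, size=4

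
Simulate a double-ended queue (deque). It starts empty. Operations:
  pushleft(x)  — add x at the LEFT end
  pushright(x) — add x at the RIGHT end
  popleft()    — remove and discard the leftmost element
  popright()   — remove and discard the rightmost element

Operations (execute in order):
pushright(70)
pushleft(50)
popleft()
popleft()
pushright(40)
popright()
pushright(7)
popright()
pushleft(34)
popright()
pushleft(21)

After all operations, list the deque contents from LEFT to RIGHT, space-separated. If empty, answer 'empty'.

pushright(70): [70]
pushleft(50): [50, 70]
popleft(): [70]
popleft(): []
pushright(40): [40]
popright(): []
pushright(7): [7]
popright(): []
pushleft(34): [34]
popright(): []
pushleft(21): [21]

Answer: 21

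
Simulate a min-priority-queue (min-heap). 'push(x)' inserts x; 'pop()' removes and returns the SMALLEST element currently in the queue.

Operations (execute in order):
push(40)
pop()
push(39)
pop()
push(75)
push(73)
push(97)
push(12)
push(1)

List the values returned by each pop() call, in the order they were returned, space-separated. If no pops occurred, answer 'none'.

push(40): heap contents = [40]
pop() → 40: heap contents = []
push(39): heap contents = [39]
pop() → 39: heap contents = []
push(75): heap contents = [75]
push(73): heap contents = [73, 75]
push(97): heap contents = [73, 75, 97]
push(12): heap contents = [12, 73, 75, 97]
push(1): heap contents = [1, 12, 73, 75, 97]

Answer: 40 39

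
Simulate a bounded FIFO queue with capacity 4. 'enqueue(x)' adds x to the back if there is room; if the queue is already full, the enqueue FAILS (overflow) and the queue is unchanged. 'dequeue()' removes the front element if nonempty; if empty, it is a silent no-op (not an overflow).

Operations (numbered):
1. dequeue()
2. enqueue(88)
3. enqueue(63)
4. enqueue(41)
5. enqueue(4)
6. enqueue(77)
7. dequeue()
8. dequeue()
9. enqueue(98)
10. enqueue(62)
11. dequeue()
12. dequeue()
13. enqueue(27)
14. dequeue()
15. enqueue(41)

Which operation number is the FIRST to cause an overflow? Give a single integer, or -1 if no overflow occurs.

Answer: 6

Derivation:
1. dequeue(): empty, no-op, size=0
2. enqueue(88): size=1
3. enqueue(63): size=2
4. enqueue(41): size=3
5. enqueue(4): size=4
6. enqueue(77): size=4=cap → OVERFLOW (fail)
7. dequeue(): size=3
8. dequeue(): size=2
9. enqueue(98): size=3
10. enqueue(62): size=4
11. dequeue(): size=3
12. dequeue(): size=2
13. enqueue(27): size=3
14. dequeue(): size=2
15. enqueue(41): size=3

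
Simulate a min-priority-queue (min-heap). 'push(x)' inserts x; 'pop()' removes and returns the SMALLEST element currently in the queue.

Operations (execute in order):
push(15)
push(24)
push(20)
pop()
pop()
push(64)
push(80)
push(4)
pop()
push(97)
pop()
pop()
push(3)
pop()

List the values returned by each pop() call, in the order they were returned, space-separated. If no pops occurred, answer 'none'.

push(15): heap contents = [15]
push(24): heap contents = [15, 24]
push(20): heap contents = [15, 20, 24]
pop() → 15: heap contents = [20, 24]
pop() → 20: heap contents = [24]
push(64): heap contents = [24, 64]
push(80): heap contents = [24, 64, 80]
push(4): heap contents = [4, 24, 64, 80]
pop() → 4: heap contents = [24, 64, 80]
push(97): heap contents = [24, 64, 80, 97]
pop() → 24: heap contents = [64, 80, 97]
pop() → 64: heap contents = [80, 97]
push(3): heap contents = [3, 80, 97]
pop() → 3: heap contents = [80, 97]

Answer: 15 20 4 24 64 3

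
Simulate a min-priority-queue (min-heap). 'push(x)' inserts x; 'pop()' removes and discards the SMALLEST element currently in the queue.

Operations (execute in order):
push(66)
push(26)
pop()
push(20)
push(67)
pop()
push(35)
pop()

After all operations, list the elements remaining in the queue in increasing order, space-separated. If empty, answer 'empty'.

push(66): heap contents = [66]
push(26): heap contents = [26, 66]
pop() → 26: heap contents = [66]
push(20): heap contents = [20, 66]
push(67): heap contents = [20, 66, 67]
pop() → 20: heap contents = [66, 67]
push(35): heap contents = [35, 66, 67]
pop() → 35: heap contents = [66, 67]

Answer: 66 67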